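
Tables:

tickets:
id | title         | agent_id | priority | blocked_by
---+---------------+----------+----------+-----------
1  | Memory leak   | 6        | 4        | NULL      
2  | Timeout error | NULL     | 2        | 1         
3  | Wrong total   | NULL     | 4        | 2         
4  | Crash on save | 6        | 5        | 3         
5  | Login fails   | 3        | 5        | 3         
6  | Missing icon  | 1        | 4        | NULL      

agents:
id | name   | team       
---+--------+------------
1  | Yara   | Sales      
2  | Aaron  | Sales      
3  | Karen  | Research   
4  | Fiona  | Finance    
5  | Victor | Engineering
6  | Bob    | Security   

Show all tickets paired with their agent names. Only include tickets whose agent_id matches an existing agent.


INNER JOIN keeps only tickets rows whose agent_id matches an id in agents. Walk through each ticket:
  - ticket 1 (Memory leak): agent_id=6 -> matches Bob
  - ticket 2 (Timeout error): agent_id=NULL, no match -> dropped
  - ticket 3 (Wrong total): agent_id=NULL, no match -> dropped
  - ticket 4 (Crash on save): agent_id=6 -> matches Bob
  - ticket 5 (Login fails): agent_id=3 -> matches Karen
  - ticket 6 (Missing icon): agent_id=1 -> matches Yara
So 2 of 6 rows are dropped.

SQL:
SELECT a.title, b.name AS agent
FROM tickets a
INNER JOIN agents b ON a.agent_id = b.id

Result:
title         | agent
--------------+------
Memory leak   | Bob  
Crash on save | Bob  
Login fails   | Karen
Missing icon  | Yara 


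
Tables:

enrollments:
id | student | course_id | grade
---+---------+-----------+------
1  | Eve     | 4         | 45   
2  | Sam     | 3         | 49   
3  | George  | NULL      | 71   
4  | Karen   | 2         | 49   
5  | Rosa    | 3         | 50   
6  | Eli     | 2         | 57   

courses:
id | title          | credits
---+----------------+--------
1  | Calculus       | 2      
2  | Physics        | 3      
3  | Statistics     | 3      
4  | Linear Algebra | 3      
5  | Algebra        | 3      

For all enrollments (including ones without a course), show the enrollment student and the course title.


LEFT JOIN keeps every row from enrollments (the left table); where course_id has no match in courses, the course columns become NULL. Walk through each enrollment:
  - enrollment 1 (Eve): course_id=4 -> matches Linear Algebra
  - enrollment 2 (Sam): course_id=3 -> matches Statistics
  - enrollment 3 (George): course_id=NULL, no match -> kept with NULL
  - enrollment 4 (Karen): course_id=2 -> matches Physics
  - enrollment 5 (Rosa): course_id=3 -> matches Statistics
  - enrollment 6 (Eli): course_id=2 -> matches Physics
All 6 rows appear; 1 has NULL course.

SQL:
SELECT a.student, b.title AS course
FROM enrollments a
LEFT JOIN courses b ON a.course_id = b.id

Result:
student | course        
--------+---------------
Eve     | Linear Algebra
Sam     | Statistics    
George  | NULL          
Karen   | Physics       
Rosa    | Statistics    
Eli     | Physics       


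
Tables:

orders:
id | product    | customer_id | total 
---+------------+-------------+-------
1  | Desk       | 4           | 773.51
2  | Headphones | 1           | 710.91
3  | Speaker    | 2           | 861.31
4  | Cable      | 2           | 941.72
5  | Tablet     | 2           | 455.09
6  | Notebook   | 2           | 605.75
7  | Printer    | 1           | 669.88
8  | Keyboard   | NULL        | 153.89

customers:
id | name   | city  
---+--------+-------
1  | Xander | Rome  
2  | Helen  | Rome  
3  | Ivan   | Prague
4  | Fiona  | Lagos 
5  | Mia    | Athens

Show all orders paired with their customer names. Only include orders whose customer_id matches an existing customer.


INNER JOIN keeps only orders rows whose customer_id matches an id in customers. Walk through each order:
  - order 1 (Desk): customer_id=4 -> matches Fiona
  - order 2 (Headphones): customer_id=1 -> matches Xander
  - order 3 (Speaker): customer_id=2 -> matches Helen
  - order 4 (Cable): customer_id=2 -> matches Helen
  - order 5 (Tablet): customer_id=2 -> matches Helen
  - order 6 (Notebook): customer_id=2 -> matches Helen
  - order 7 (Printer): customer_id=1 -> matches Xander
  - order 8 (Keyboard): customer_id=NULL, no match -> dropped
So 1 of 8 rows is dropped.

SQL:
SELECT a.product, b.name AS customer
FROM orders a
INNER JOIN customers b ON a.customer_id = b.id

Result:
product    | customer
-----------+---------
Desk       | Fiona   
Headphones | Xander  
Speaker    | Helen   
Cable      | Helen   
Tablet     | Helen   
Notebook   | Helen   
Printer    | Xander  


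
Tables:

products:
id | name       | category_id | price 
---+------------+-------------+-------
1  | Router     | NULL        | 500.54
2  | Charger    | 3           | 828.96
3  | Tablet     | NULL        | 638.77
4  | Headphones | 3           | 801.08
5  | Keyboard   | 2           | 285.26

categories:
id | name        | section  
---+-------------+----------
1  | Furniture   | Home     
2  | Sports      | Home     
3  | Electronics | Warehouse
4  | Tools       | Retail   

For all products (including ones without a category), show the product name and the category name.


LEFT JOIN keeps every row from products (the left table); where category_id has no match in categories, the category columns become NULL. Walk through each product:
  - product 1 (Router): category_id=NULL, no match -> kept with NULL
  - product 2 (Charger): category_id=3 -> matches Electronics
  - product 3 (Tablet): category_id=NULL, no match -> kept with NULL
  - product 4 (Headphones): category_id=3 -> matches Electronics
  - product 5 (Keyboard): category_id=2 -> matches Sports
All 5 rows appear; 2 have NULL category.

SQL:
SELECT a.name, b.name AS category
FROM products a
LEFT JOIN categories b ON a.category_id = b.id

Result:
name       | category   
-----------+------------
Router     | NULL       
Charger    | Electronics
Tablet     | NULL       
Headphones | Electronics
Keyboard   | Sports     


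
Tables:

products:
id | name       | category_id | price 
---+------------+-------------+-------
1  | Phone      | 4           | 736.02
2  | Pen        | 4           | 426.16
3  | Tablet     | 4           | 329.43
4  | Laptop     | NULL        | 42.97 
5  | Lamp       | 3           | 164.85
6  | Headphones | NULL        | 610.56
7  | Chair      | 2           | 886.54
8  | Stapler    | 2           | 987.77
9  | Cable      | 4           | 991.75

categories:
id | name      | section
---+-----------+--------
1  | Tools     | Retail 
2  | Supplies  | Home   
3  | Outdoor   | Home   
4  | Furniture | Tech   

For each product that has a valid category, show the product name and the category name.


INNER JOIN keeps only products rows whose category_id matches an id in categories. Walk through each product:
  - product 1 (Phone): category_id=4 -> matches Furniture
  - product 2 (Pen): category_id=4 -> matches Furniture
  - product 3 (Tablet): category_id=4 -> matches Furniture
  - product 4 (Laptop): category_id=NULL, no match -> dropped
  - product 5 (Lamp): category_id=3 -> matches Outdoor
  - product 6 (Headphones): category_id=NULL, no match -> dropped
  - product 7 (Chair): category_id=2 -> matches Supplies
  - product 8 (Stapler): category_id=2 -> matches Supplies
  - product 9 (Cable): category_id=4 -> matches Furniture
So 2 of 9 rows are dropped.

SQL:
SELECT a.name, b.name AS category
FROM products a
INNER JOIN categories b ON a.category_id = b.id

Result:
name    | category 
--------+----------
Phone   | Furniture
Pen     | Furniture
Tablet  | Furniture
Lamp    | Outdoor  
Chair   | Supplies 
Stapler | Supplies 
Cable   | Furniture


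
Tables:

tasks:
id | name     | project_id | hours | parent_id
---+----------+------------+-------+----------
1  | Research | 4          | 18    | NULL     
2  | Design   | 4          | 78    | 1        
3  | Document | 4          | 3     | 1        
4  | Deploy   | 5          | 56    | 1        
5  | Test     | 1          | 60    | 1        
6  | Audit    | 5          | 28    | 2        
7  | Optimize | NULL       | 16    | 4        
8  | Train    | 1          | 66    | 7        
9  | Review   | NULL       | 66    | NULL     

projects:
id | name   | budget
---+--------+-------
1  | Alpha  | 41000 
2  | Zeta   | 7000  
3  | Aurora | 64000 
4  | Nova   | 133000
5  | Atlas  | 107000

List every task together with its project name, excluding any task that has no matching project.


INNER JOIN keeps only tasks rows whose project_id matches an id in projects. Walk through each task:
  - task 1 (Research): project_id=4 -> matches Nova
  - task 2 (Design): project_id=4 -> matches Nova
  - task 3 (Document): project_id=4 -> matches Nova
  - task 4 (Deploy): project_id=5 -> matches Atlas
  - task 5 (Test): project_id=1 -> matches Alpha
  - task 6 (Audit): project_id=5 -> matches Atlas
  - task 7 (Optimize): project_id=NULL, no match -> dropped
  - task 8 (Train): project_id=1 -> matches Alpha
  - task 9 (Review): project_id=NULL, no match -> dropped
So 2 of 9 rows are dropped.

SQL:
SELECT a.name, b.name AS project
FROM tasks a
INNER JOIN projects b ON a.project_id = b.id

Result:
name     | project
---------+--------
Research | Nova   
Design   | Nova   
Document | Nova   
Deploy   | Atlas  
Test     | Alpha  
Audit    | Atlas  
Train    | Alpha  


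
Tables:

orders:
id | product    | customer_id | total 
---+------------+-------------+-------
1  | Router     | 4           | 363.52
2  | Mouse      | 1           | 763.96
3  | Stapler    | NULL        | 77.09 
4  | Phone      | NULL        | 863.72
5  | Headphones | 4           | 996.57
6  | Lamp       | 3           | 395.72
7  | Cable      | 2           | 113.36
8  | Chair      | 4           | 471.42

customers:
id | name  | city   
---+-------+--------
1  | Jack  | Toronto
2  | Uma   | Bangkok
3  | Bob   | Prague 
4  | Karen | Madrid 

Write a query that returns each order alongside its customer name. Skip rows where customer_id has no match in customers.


INNER JOIN keeps only orders rows whose customer_id matches an id in customers. Walk through each order:
  - order 1 (Router): customer_id=4 -> matches Karen
  - order 2 (Mouse): customer_id=1 -> matches Jack
  - order 3 (Stapler): customer_id=NULL, no match -> dropped
  - order 4 (Phone): customer_id=NULL, no match -> dropped
  - order 5 (Headphones): customer_id=4 -> matches Karen
  - order 6 (Lamp): customer_id=3 -> matches Bob
  - order 7 (Cable): customer_id=2 -> matches Uma
  - order 8 (Chair): customer_id=4 -> matches Karen
So 2 of 8 rows are dropped.

SQL:
SELECT a.product, b.name AS customer
FROM orders a
INNER JOIN customers b ON a.customer_id = b.id

Result:
product    | customer
-----------+---------
Router     | Karen   
Mouse      | Jack    
Headphones | Karen   
Lamp       | Bob     
Cable      | Uma     
Chair      | Karen   


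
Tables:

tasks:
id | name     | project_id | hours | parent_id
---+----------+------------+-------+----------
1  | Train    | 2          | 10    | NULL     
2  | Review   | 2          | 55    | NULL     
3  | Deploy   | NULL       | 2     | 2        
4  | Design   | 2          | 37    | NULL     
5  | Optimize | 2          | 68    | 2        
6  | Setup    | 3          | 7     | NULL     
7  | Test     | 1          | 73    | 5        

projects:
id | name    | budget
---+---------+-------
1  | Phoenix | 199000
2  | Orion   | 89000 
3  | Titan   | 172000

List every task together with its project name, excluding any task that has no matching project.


INNER JOIN keeps only tasks rows whose project_id matches an id in projects. Walk through each task:
  - task 1 (Train): project_id=2 -> matches Orion
  - task 2 (Review): project_id=2 -> matches Orion
  - task 3 (Deploy): project_id=NULL, no match -> dropped
  - task 4 (Design): project_id=2 -> matches Orion
  - task 5 (Optimize): project_id=2 -> matches Orion
  - task 6 (Setup): project_id=3 -> matches Titan
  - task 7 (Test): project_id=1 -> matches Phoenix
So 1 of 7 rows is dropped.

SQL:
SELECT a.name, b.name AS project
FROM tasks a
INNER JOIN projects b ON a.project_id = b.id

Result:
name     | project
---------+--------
Train    | Orion  
Review   | Orion  
Design   | Orion  
Optimize | Orion  
Setup    | Titan  
Test     | Phoenix


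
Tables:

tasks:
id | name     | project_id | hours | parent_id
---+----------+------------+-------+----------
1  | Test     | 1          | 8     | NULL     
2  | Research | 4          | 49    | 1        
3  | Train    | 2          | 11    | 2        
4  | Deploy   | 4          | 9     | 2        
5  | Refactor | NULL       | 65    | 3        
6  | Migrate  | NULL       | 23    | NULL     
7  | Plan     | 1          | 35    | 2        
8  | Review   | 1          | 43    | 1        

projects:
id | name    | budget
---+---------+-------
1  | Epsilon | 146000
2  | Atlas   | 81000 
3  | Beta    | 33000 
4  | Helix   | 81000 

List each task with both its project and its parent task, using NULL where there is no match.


Two LEFT JOINs from the same base table tasks: one to projects via project_id, one to tasks itself via parent_id. Both are LEFT so every task is preserved.
Match against projects:
  - task 1 (Test): project_id=1 -> matches Epsilon
  - task 2 (Research): project_id=4 -> matches Helix
  - task 3 (Train): project_id=2 -> matches Atlas
  - task 4 (Deploy): project_id=4 -> matches Helix
  - task 5 (Refactor): project_id=NULL, no match -> kept with NULL
  - task 6 (Migrate): project_id=NULL, no match -> kept with NULL
  - task 7 (Plan): project_id=1 -> matches Epsilon
  - task 8 (Review): project_id=1 -> matches Epsilon
Match against tasks (self):
  - task 1 (Test): parent_id=NULL -> NULL
  - task 2 (Research): parent_id=1 -> Test
  - task 3 (Train): parent_id=2 -> Research
  - task 4 (Deploy): parent_id=2 -> Research
  - task 5 (Refactor): parent_id=3 -> Train
  - task 6 (Migrate): parent_id=NULL -> NULL
  - task 7 (Plan): parent_id=2 -> Research
  - task 8 (Review): parent_id=1 -> Test

SQL:
SELECT a.name, b.name AS project, c.name AS parent
FROM tasks a
LEFT JOIN projects b ON a.project_id = b.id
LEFT JOIN tasks c ON a.parent_id = c.id

Result:
name     | project | parent  
---------+---------+---------
Test     | Epsilon | NULL    
Research | Helix   | Test    
Train    | Atlas   | Research
Deploy   | Helix   | Research
Refactor | NULL    | Train   
Migrate  | NULL    | NULL    
Plan     | Epsilon | Research
Review   | Epsilon | Test    


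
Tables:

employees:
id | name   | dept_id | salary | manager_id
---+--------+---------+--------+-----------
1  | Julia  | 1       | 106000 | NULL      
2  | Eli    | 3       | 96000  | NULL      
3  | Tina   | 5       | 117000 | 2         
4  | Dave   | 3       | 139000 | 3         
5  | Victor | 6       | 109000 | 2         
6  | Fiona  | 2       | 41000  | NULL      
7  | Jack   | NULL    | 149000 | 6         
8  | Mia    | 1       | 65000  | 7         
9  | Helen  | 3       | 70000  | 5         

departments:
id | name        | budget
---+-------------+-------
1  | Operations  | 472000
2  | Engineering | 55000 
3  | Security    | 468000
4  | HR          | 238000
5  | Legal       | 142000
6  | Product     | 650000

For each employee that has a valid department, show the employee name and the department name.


INNER JOIN keeps only employees rows whose dept_id matches an id in departments. Walk through each employee:
  - employee 1 (Julia): dept_id=1 -> matches Operations
  - employee 2 (Eli): dept_id=3 -> matches Security
  - employee 3 (Tina): dept_id=5 -> matches Legal
  - employee 4 (Dave): dept_id=3 -> matches Security
  - employee 5 (Victor): dept_id=6 -> matches Product
  - employee 6 (Fiona): dept_id=2 -> matches Engineering
  - employee 7 (Jack): dept_id=NULL, no match -> dropped
  - employee 8 (Mia): dept_id=1 -> matches Operations
  - employee 9 (Helen): dept_id=3 -> matches Security
So 1 of 9 rows is dropped.

SQL:
SELECT a.name, b.name AS department
FROM employees a
INNER JOIN departments b ON a.dept_id = b.id

Result:
name   | department 
-------+------------
Julia  | Operations 
Eli    | Security   
Tina   | Legal      
Dave   | Security   
Victor | Product    
Fiona  | Engineering
Mia    | Operations 
Helen  | Security   


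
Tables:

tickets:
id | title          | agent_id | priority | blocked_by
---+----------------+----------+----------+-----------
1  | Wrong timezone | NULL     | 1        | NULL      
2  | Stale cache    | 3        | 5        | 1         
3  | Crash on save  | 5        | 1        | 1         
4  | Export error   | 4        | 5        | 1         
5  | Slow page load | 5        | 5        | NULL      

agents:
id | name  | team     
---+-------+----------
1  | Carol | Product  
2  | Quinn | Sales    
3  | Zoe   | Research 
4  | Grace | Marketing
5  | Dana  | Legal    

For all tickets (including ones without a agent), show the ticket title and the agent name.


LEFT JOIN keeps every row from tickets (the left table); where agent_id has no match in agents, the agent columns become NULL. Walk through each ticket:
  - ticket 1 (Wrong timezone): agent_id=NULL, no match -> kept with NULL
  - ticket 2 (Stale cache): agent_id=3 -> matches Zoe
  - ticket 3 (Crash on save): agent_id=5 -> matches Dana
  - ticket 4 (Export error): agent_id=4 -> matches Grace
  - ticket 5 (Slow page load): agent_id=5 -> matches Dana
All 5 rows appear; 1 has NULL agent.

SQL:
SELECT a.title, b.name AS agent
FROM tickets a
LEFT JOIN agents b ON a.agent_id = b.id

Result:
title          | agent
---------------+------
Wrong timezone | NULL 
Stale cache    | Zoe  
Crash on save  | Dana 
Export error   | Grace
Slow page load | Dana 


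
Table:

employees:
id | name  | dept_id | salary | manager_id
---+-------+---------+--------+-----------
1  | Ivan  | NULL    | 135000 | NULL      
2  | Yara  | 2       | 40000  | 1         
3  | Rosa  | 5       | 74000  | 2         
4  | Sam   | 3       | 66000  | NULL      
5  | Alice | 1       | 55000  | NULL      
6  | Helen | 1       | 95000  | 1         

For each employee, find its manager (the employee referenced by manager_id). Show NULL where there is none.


This is a self-join: employees is joined to a second copy of itself, matching each row's manager_id to another row's id. Use LEFT JOIN so rows with manager_id=NULL are kept.
  - employee 1 (Ivan): manager_id=NULL -> NULL
  - employee 2 (Yara): manager_id=1 -> Ivan
  - employee 3 (Rosa): manager_id=2 -> Yara
  - employee 4 (Sam): manager_id=NULL -> NULL
  - employee 5 (Alice): manager_id=NULL -> NULL
  - employee 6 (Helen): manager_id=1 -> Ivan

SQL:
SELECT a.name AS item, b.name AS manager
FROM employees a
LEFT JOIN employees b ON a.manager_id = b.id

Result:
item  | manager
------+--------
Ivan  | NULL   
Yara  | Ivan   
Rosa  | Yara   
Sam   | NULL   
Alice | NULL   
Helen | Ivan   


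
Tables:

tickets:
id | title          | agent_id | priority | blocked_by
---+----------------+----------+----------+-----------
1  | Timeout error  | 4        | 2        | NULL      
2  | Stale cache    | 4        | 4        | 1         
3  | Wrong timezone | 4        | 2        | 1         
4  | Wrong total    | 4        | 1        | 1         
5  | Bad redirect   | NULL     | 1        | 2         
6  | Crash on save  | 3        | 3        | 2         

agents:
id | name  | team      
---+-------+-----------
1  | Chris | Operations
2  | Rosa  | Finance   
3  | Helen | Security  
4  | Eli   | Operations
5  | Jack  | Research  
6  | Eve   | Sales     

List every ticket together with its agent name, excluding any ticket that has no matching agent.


INNER JOIN keeps only tickets rows whose agent_id matches an id in agents. Walk through each ticket:
  - ticket 1 (Timeout error): agent_id=4 -> matches Eli
  - ticket 2 (Stale cache): agent_id=4 -> matches Eli
  - ticket 3 (Wrong timezone): agent_id=4 -> matches Eli
  - ticket 4 (Wrong total): agent_id=4 -> matches Eli
  - ticket 5 (Bad redirect): agent_id=NULL, no match -> dropped
  - ticket 6 (Crash on save): agent_id=3 -> matches Helen
So 1 of 6 rows is dropped.

SQL:
SELECT a.title, b.name AS agent
FROM tickets a
INNER JOIN agents b ON a.agent_id = b.id

Result:
title          | agent
---------------+------
Timeout error  | Eli  
Stale cache    | Eli  
Wrong timezone | Eli  
Wrong total    | Eli  
Crash on save  | Helen


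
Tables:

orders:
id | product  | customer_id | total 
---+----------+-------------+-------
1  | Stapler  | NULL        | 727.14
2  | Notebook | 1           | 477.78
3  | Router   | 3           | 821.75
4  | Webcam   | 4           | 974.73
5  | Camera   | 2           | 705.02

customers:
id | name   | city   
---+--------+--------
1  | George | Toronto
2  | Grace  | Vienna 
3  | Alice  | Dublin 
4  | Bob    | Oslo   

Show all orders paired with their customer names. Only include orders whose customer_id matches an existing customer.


INNER JOIN keeps only orders rows whose customer_id matches an id in customers. Walk through each order:
  - order 1 (Stapler): customer_id=NULL, no match -> dropped
  - order 2 (Notebook): customer_id=1 -> matches George
  - order 3 (Router): customer_id=3 -> matches Alice
  - order 4 (Webcam): customer_id=4 -> matches Bob
  - order 5 (Camera): customer_id=2 -> matches Grace
So 1 of 5 rows is dropped.

SQL:
SELECT a.product, b.name AS customer
FROM orders a
INNER JOIN customers b ON a.customer_id = b.id

Result:
product  | customer
---------+---------
Notebook | George  
Router   | Alice   
Webcam   | Bob     
Camera   | Grace   


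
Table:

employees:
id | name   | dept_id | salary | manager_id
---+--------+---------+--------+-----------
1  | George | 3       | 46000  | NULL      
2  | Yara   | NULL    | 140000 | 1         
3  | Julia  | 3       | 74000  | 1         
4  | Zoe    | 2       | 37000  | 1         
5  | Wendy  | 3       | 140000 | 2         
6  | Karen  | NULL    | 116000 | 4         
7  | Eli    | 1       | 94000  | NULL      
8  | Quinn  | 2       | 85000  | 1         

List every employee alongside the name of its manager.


This is a self-join: employees is joined to a second copy of itself, matching each row's manager_id to another row's id. Use LEFT JOIN so rows with manager_id=NULL are kept.
  - employee 1 (George): manager_id=NULL -> NULL
  - employee 2 (Yara): manager_id=1 -> George
  - employee 3 (Julia): manager_id=1 -> George
  - employee 4 (Zoe): manager_id=1 -> George
  - employee 5 (Wendy): manager_id=2 -> Yara
  - employee 6 (Karen): manager_id=4 -> Zoe
  - employee 7 (Eli): manager_id=NULL -> NULL
  - employee 8 (Quinn): manager_id=1 -> George

SQL:
SELECT a.name AS item, b.name AS manager
FROM employees a
LEFT JOIN employees b ON a.manager_id = b.id

Result:
item   | manager
-------+--------
George | NULL   
Yara   | George 
Julia  | George 
Zoe    | George 
Wendy  | Yara   
Karen  | Zoe    
Eli    | NULL   
Quinn  | George 


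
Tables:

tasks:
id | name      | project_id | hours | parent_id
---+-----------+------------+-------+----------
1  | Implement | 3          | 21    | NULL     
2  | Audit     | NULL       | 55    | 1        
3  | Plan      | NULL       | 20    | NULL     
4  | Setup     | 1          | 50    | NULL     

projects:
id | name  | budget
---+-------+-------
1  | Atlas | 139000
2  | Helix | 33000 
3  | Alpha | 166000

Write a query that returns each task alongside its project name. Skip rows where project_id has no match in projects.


INNER JOIN keeps only tasks rows whose project_id matches an id in projects. Walk through each task:
  - task 1 (Implement): project_id=3 -> matches Alpha
  - task 2 (Audit): project_id=NULL, no match -> dropped
  - task 3 (Plan): project_id=NULL, no match -> dropped
  - task 4 (Setup): project_id=1 -> matches Atlas
So 2 of 4 rows are dropped.

SQL:
SELECT a.name, b.name AS project
FROM tasks a
INNER JOIN projects b ON a.project_id = b.id

Result:
name      | project
----------+--------
Implement | Alpha  
Setup     | Atlas  


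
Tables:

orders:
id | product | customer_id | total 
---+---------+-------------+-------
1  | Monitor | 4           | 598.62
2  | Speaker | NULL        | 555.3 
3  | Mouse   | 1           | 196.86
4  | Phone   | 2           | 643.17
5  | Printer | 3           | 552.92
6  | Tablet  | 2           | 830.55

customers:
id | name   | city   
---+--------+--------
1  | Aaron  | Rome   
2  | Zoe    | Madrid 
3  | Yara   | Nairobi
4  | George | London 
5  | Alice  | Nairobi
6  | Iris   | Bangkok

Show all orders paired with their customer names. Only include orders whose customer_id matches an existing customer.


INNER JOIN keeps only orders rows whose customer_id matches an id in customers. Walk through each order:
  - order 1 (Monitor): customer_id=4 -> matches George
  - order 2 (Speaker): customer_id=NULL, no match -> dropped
  - order 3 (Mouse): customer_id=1 -> matches Aaron
  - order 4 (Phone): customer_id=2 -> matches Zoe
  - order 5 (Printer): customer_id=3 -> matches Yara
  - order 6 (Tablet): customer_id=2 -> matches Zoe
So 1 of 6 rows is dropped.

SQL:
SELECT a.product, b.name AS customer
FROM orders a
INNER JOIN customers b ON a.customer_id = b.id

Result:
product | customer
--------+---------
Monitor | George  
Mouse   | Aaron   
Phone   | Zoe     
Printer | Yara    
Tablet  | Zoe     


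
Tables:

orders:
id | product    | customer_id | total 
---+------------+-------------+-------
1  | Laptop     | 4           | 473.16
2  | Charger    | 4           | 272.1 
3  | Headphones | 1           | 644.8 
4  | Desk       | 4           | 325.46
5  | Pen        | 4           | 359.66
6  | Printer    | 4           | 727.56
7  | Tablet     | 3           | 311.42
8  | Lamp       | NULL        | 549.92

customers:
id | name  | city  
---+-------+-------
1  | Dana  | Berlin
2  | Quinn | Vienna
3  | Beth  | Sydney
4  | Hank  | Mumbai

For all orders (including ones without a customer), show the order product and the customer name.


LEFT JOIN keeps every row from orders (the left table); where customer_id has no match in customers, the customer columns become NULL. Walk through each order:
  - order 1 (Laptop): customer_id=4 -> matches Hank
  - order 2 (Charger): customer_id=4 -> matches Hank
  - order 3 (Headphones): customer_id=1 -> matches Dana
  - order 4 (Desk): customer_id=4 -> matches Hank
  - order 5 (Pen): customer_id=4 -> matches Hank
  - order 6 (Printer): customer_id=4 -> matches Hank
  - order 7 (Tablet): customer_id=3 -> matches Beth
  - order 8 (Lamp): customer_id=NULL, no match -> kept with NULL
All 8 rows appear; 1 has NULL customer.

SQL:
SELECT a.product, b.name AS customer
FROM orders a
LEFT JOIN customers b ON a.customer_id = b.id

Result:
product    | customer
-----------+---------
Laptop     | Hank    
Charger    | Hank    
Headphones | Dana    
Desk       | Hank    
Pen        | Hank    
Printer    | Hank    
Tablet     | Beth    
Lamp       | NULL    


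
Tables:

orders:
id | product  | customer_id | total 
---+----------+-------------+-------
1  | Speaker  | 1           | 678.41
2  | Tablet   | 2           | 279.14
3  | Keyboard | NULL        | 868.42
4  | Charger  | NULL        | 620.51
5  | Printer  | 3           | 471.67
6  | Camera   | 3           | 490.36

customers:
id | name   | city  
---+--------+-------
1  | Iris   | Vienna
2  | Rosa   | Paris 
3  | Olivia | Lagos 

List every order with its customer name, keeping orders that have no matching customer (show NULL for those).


LEFT JOIN keeps every row from orders (the left table); where customer_id has no match in customers, the customer columns become NULL. Walk through each order:
  - order 1 (Speaker): customer_id=1 -> matches Iris
  - order 2 (Tablet): customer_id=2 -> matches Rosa
  - order 3 (Keyboard): customer_id=NULL, no match -> kept with NULL
  - order 4 (Charger): customer_id=NULL, no match -> kept with NULL
  - order 5 (Printer): customer_id=3 -> matches Olivia
  - order 6 (Camera): customer_id=3 -> matches Olivia
All 6 rows appear; 2 have NULL customer.

SQL:
SELECT a.product, b.name AS customer
FROM orders a
LEFT JOIN customers b ON a.customer_id = b.id

Result:
product  | customer
---------+---------
Speaker  | Iris    
Tablet   | Rosa    
Keyboard | NULL    
Charger  | NULL    
Printer  | Olivia  
Camera   | Olivia  


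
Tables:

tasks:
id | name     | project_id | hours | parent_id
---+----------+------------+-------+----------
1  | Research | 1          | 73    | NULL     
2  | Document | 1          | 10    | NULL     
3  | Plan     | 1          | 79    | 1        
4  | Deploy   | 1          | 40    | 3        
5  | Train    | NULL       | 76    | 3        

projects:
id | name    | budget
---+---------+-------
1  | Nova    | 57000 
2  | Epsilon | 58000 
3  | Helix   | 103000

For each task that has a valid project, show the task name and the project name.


INNER JOIN keeps only tasks rows whose project_id matches an id in projects. Walk through each task:
  - task 1 (Research): project_id=1 -> matches Nova
  - task 2 (Document): project_id=1 -> matches Nova
  - task 3 (Plan): project_id=1 -> matches Nova
  - task 4 (Deploy): project_id=1 -> matches Nova
  - task 5 (Train): project_id=NULL, no match -> dropped
So 1 of 5 rows is dropped.

SQL:
SELECT a.name, b.name AS project
FROM tasks a
INNER JOIN projects b ON a.project_id = b.id

Result:
name     | project
---------+--------
Research | Nova   
Document | Nova   
Plan     | Nova   
Deploy   | Nova   


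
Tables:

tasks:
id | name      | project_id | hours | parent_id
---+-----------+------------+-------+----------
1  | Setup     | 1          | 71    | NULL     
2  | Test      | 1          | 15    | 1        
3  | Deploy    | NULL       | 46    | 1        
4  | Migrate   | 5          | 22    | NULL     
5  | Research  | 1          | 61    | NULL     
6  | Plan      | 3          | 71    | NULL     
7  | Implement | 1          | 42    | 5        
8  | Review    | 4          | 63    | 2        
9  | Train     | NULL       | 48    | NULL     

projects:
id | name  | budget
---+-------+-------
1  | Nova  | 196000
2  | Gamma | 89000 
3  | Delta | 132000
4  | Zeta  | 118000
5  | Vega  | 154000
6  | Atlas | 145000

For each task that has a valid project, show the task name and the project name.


INNER JOIN keeps only tasks rows whose project_id matches an id in projects. Walk through each task:
  - task 1 (Setup): project_id=1 -> matches Nova
  - task 2 (Test): project_id=1 -> matches Nova
  - task 3 (Deploy): project_id=NULL, no match -> dropped
  - task 4 (Migrate): project_id=5 -> matches Vega
  - task 5 (Research): project_id=1 -> matches Nova
  - task 6 (Plan): project_id=3 -> matches Delta
  - task 7 (Implement): project_id=1 -> matches Nova
  - task 8 (Review): project_id=4 -> matches Zeta
  - task 9 (Train): project_id=NULL, no match -> dropped
So 2 of 9 rows are dropped.

SQL:
SELECT a.name, b.name AS project
FROM tasks a
INNER JOIN projects b ON a.project_id = b.id

Result:
name      | project
----------+--------
Setup     | Nova   
Test      | Nova   
Migrate   | Vega   
Research  | Nova   
Plan      | Delta  
Implement | Nova   
Review    | Zeta   


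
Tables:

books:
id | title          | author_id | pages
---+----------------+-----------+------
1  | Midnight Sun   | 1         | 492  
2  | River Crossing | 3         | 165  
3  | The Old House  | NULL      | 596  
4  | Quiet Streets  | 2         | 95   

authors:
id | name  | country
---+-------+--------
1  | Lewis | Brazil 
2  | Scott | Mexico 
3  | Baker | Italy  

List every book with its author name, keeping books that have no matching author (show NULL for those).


LEFT JOIN keeps every row from books (the left table); where author_id has no match in authors, the author columns become NULL. Walk through each book:
  - book 1 (Midnight Sun): author_id=1 -> matches Lewis
  - book 2 (River Crossing): author_id=3 -> matches Baker
  - book 3 (The Old House): author_id=NULL, no match -> kept with NULL
  - book 4 (Quiet Streets): author_id=2 -> matches Scott
All 4 rows appear; 1 has NULL author.

SQL:
SELECT a.title, b.name AS author
FROM books a
LEFT JOIN authors b ON a.author_id = b.id

Result:
title          | author
---------------+-------
Midnight Sun   | Lewis 
River Crossing | Baker 
The Old House  | NULL  
Quiet Streets  | Scott 


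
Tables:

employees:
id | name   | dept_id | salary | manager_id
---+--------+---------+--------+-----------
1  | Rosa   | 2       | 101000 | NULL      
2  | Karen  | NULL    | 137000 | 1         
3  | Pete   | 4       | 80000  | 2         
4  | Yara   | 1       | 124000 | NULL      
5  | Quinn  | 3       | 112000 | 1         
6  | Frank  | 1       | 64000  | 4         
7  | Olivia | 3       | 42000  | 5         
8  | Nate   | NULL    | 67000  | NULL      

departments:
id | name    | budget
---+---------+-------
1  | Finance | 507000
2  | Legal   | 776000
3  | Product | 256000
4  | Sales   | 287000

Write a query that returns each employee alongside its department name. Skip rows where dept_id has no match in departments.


INNER JOIN keeps only employees rows whose dept_id matches an id in departments. Walk through each employee:
  - employee 1 (Rosa): dept_id=2 -> matches Legal
  - employee 2 (Karen): dept_id=NULL, no match -> dropped
  - employee 3 (Pete): dept_id=4 -> matches Sales
  - employee 4 (Yara): dept_id=1 -> matches Finance
  - employee 5 (Quinn): dept_id=3 -> matches Product
  - employee 6 (Frank): dept_id=1 -> matches Finance
  - employee 7 (Olivia): dept_id=3 -> matches Product
  - employee 8 (Nate): dept_id=NULL, no match -> dropped
So 2 of 8 rows are dropped.

SQL:
SELECT a.name, b.name AS department
FROM employees a
INNER JOIN departments b ON a.dept_id = b.id

Result:
name   | department
-------+-----------
Rosa   | Legal     
Pete   | Sales     
Yara   | Finance   
Quinn  | Product   
Frank  | Finance   
Olivia | Product   


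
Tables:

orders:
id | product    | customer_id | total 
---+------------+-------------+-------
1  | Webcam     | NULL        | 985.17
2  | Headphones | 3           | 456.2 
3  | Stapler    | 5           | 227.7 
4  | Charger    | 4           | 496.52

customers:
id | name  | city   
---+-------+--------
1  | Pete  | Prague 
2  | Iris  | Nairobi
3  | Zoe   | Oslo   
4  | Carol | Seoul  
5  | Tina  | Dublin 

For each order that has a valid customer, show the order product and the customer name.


INNER JOIN keeps only orders rows whose customer_id matches an id in customers. Walk through each order:
  - order 1 (Webcam): customer_id=NULL, no match -> dropped
  - order 2 (Headphones): customer_id=3 -> matches Zoe
  - order 3 (Stapler): customer_id=5 -> matches Tina
  - order 4 (Charger): customer_id=4 -> matches Carol
So 1 of 4 rows is dropped.

SQL:
SELECT a.product, b.name AS customer
FROM orders a
INNER JOIN customers b ON a.customer_id = b.id

Result:
product    | customer
-----------+---------
Headphones | Zoe     
Stapler    | Tina    
Charger    | Carol   


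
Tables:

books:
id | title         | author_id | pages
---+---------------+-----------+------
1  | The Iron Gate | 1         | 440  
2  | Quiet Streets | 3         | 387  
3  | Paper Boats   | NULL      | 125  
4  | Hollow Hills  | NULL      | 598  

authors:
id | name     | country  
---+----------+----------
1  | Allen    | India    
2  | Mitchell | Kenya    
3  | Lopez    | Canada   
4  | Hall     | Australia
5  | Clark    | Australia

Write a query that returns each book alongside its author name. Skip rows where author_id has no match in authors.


INNER JOIN keeps only books rows whose author_id matches an id in authors. Walk through each book:
  - book 1 (The Iron Gate): author_id=1 -> matches Allen
  - book 2 (Quiet Streets): author_id=3 -> matches Lopez
  - book 3 (Paper Boats): author_id=NULL, no match -> dropped
  - book 4 (Hollow Hills): author_id=NULL, no match -> dropped
So 2 of 4 rows are dropped.

SQL:
SELECT a.title, b.name AS author
FROM books a
INNER JOIN authors b ON a.author_id = b.id

Result:
title         | author
--------------+-------
The Iron Gate | Allen 
Quiet Streets | Lopez 


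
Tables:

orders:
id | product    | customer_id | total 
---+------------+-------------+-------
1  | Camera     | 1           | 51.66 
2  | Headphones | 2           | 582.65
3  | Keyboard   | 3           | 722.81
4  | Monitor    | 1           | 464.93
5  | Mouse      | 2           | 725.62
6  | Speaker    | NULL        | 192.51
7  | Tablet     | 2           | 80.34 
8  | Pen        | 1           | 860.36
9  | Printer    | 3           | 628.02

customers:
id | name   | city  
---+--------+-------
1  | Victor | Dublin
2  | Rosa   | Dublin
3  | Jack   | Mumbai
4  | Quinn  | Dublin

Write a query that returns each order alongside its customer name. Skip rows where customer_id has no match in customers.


INNER JOIN keeps only orders rows whose customer_id matches an id in customers. Walk through each order:
  - order 1 (Camera): customer_id=1 -> matches Victor
  - order 2 (Headphones): customer_id=2 -> matches Rosa
  - order 3 (Keyboard): customer_id=3 -> matches Jack
  - order 4 (Monitor): customer_id=1 -> matches Victor
  - order 5 (Mouse): customer_id=2 -> matches Rosa
  - order 6 (Speaker): customer_id=NULL, no match -> dropped
  - order 7 (Tablet): customer_id=2 -> matches Rosa
  - order 8 (Pen): customer_id=1 -> matches Victor
  - order 9 (Printer): customer_id=3 -> matches Jack
So 1 of 9 rows is dropped.

SQL:
SELECT a.product, b.name AS customer
FROM orders a
INNER JOIN customers b ON a.customer_id = b.id

Result:
product    | customer
-----------+---------
Camera     | Victor  
Headphones | Rosa    
Keyboard   | Jack    
Monitor    | Victor  
Mouse      | Rosa    
Tablet     | Rosa    
Pen        | Victor  
Printer    | Jack    


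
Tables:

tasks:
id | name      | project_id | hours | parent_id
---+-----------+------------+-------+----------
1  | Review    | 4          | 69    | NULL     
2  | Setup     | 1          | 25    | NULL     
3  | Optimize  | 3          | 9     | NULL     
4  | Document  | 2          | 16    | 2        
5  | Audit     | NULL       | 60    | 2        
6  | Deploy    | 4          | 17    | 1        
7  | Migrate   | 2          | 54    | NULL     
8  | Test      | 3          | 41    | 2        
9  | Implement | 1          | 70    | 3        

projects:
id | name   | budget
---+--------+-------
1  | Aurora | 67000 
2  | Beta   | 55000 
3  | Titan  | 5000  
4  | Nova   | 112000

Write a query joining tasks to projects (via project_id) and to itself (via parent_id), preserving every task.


Two LEFT JOINs from the same base table tasks: one to projects via project_id, one to tasks itself via parent_id. Both are LEFT so every task is preserved.
Match against projects:
  - task 1 (Review): project_id=4 -> matches Nova
  - task 2 (Setup): project_id=1 -> matches Aurora
  - task 3 (Optimize): project_id=3 -> matches Titan
  - task 4 (Document): project_id=2 -> matches Beta
  - task 5 (Audit): project_id=NULL, no match -> kept with NULL
  - task 6 (Deploy): project_id=4 -> matches Nova
  - task 7 (Migrate): project_id=2 -> matches Beta
  - task 8 (Test): project_id=3 -> matches Titan
  - task 9 (Implement): project_id=1 -> matches Aurora
Match against tasks (self):
  - task 1 (Review): parent_id=NULL -> NULL
  - task 2 (Setup): parent_id=NULL -> NULL
  - task 3 (Optimize): parent_id=NULL -> NULL
  - task 4 (Document): parent_id=2 -> Setup
  - task 5 (Audit): parent_id=2 -> Setup
  - task 6 (Deploy): parent_id=1 -> Review
  - task 7 (Migrate): parent_id=NULL -> NULL
  - task 8 (Test): parent_id=2 -> Setup
  - task 9 (Implement): parent_id=3 -> Optimize

SQL:
SELECT a.name, b.name AS project, c.name AS parent
FROM tasks a
LEFT JOIN projects b ON a.project_id = b.id
LEFT JOIN tasks c ON a.parent_id = c.id

Result:
name      | project | parent  
----------+---------+---------
Review    | Nova    | NULL    
Setup     | Aurora  | NULL    
Optimize  | Titan   | NULL    
Document  | Beta    | Setup   
Audit     | NULL    | Setup   
Deploy    | Nova    | Review  
Migrate   | Beta    | NULL    
Test      | Titan   | Setup   
Implement | Aurora  | Optimize


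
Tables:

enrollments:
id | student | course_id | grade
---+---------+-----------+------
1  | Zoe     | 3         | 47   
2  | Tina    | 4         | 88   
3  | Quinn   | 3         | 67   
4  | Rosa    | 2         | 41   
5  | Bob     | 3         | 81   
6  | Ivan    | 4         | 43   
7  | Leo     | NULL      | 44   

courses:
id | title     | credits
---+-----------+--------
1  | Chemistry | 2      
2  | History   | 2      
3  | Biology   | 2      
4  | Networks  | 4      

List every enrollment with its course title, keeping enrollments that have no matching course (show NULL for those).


LEFT JOIN keeps every row from enrollments (the left table); where course_id has no match in courses, the course columns become NULL. Walk through each enrollment:
  - enrollment 1 (Zoe): course_id=3 -> matches Biology
  - enrollment 2 (Tina): course_id=4 -> matches Networks
  - enrollment 3 (Quinn): course_id=3 -> matches Biology
  - enrollment 4 (Rosa): course_id=2 -> matches History
  - enrollment 5 (Bob): course_id=3 -> matches Biology
  - enrollment 6 (Ivan): course_id=4 -> matches Networks
  - enrollment 7 (Leo): course_id=NULL, no match -> kept with NULL
All 7 rows appear; 1 has NULL course.

SQL:
SELECT a.student, b.title AS course
FROM enrollments a
LEFT JOIN courses b ON a.course_id = b.id

Result:
student | course  
--------+---------
Zoe     | Biology 
Tina    | Networks
Quinn   | Biology 
Rosa    | History 
Bob     | Biology 
Ivan    | Networks
Leo     | NULL    
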